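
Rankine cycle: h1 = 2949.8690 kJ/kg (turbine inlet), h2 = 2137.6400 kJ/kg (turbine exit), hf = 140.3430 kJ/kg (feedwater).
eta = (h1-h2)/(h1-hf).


W = 812.2290 kJ/kg
Q_in = 2809.5260 kJ/kg
eta = 0.2891 = 28.9098%

eta = 28.9098%


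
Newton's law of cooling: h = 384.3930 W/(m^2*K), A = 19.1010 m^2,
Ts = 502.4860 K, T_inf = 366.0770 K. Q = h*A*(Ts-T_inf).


dT = 136.4090 K
Q = 384.3930 * 19.1010 * 136.4090 = 1001554.5311 W

1001554.5311 W


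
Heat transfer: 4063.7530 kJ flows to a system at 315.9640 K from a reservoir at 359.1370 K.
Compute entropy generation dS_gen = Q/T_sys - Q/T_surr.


dS_sys = 4063.7530/315.9640 = 12.8614 kJ/K
dS_surr = -4063.7530/359.1370 = -11.3153 kJ/K
dS_gen = 12.8614 - 11.3153 = 1.5461 kJ/K (irreversible)

dS_gen = 1.5461 kJ/K, irreversible


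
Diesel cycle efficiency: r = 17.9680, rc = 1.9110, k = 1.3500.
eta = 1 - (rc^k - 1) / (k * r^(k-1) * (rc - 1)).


r^(k-1) = 2.7484
rc^k = 2.3972
eta = 0.5866 = 58.6641%

58.6641%


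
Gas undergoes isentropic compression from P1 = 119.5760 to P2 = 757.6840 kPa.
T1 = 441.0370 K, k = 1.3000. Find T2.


(k-1)/k = 0.2308
(P2/P1)^exp = 1.5312
T2 = 441.0370 * 1.5312 = 675.3299 K

675.3299 K


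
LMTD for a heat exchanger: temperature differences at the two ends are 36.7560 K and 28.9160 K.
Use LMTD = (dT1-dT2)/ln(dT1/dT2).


dT1/dT2 = 1.2711
ln(dT1/dT2) = 0.2399
LMTD = 7.8400 / 0.2399 = 32.6794 K

32.6794 K


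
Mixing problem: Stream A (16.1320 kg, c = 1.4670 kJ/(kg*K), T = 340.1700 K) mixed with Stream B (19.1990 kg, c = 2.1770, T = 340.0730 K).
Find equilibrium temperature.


num = 22264.1091
den = 65.4619
Tf = 340.1081 K

340.1081 K


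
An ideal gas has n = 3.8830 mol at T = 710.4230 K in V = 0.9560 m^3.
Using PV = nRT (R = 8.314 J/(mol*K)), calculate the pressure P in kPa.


P = nRT/V = 3.8830 * 8.314 * 710.4230 / 0.9560
= 22934.7718 / 0.9560 = 23990.3471 Pa = 23.9903 kPa

23.9903 kPa


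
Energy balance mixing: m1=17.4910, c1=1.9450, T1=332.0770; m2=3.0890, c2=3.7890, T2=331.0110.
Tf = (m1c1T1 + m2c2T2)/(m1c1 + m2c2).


num = 15171.4838
den = 45.7242
Tf = 331.8041 K

331.8041 K


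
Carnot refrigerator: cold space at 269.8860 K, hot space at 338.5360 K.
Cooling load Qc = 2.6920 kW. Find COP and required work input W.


COP = 269.8860 / 68.6500 = 3.9313
W = 2.6920 / 3.9313 = 0.6848 kW

COP = 3.9313, W = 0.6848 kW


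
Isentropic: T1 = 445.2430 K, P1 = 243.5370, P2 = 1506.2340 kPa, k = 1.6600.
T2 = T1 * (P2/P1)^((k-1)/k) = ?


(k-1)/k = 0.3976
(P2/P1)^exp = 2.0636
T2 = 445.2430 * 2.0636 = 918.8006 K

918.8006 K


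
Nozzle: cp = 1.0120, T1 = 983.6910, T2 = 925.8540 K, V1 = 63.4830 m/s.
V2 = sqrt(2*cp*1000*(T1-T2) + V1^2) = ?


dT = 57.8370 K
2*cp*1000*dT = 117062.0880
V1^2 = 4030.0913
V2 = sqrt(121092.1793) = 347.9830 m/s

347.9830 m/s


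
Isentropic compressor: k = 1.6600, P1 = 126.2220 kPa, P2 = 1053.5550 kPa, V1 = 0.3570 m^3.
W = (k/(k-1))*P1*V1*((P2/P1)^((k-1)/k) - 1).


(k-1)/k = 0.3976
(P2/P1)^exp = 2.3248
W = 2.5152 * 126.2220 * 0.3570 * (2.3248 - 1) = 150.1490 kJ

150.1490 kJ


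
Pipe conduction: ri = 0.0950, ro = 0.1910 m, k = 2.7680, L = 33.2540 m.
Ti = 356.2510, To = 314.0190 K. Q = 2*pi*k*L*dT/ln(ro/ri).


dT = 42.2320 K
ln(ro/ri) = 0.6984
Q = 2*pi*2.7680*33.2540*42.2320 / 0.6984 = 34972.7206 W

34972.7206 W


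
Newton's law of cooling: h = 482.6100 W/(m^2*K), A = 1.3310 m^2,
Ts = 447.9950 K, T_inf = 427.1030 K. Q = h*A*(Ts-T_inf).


dT = 20.8920 K
Q = 482.6100 * 1.3310 * 20.8920 = 13420.0579 W

13420.0579 W


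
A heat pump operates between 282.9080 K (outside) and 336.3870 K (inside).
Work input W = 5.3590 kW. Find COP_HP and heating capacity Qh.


COP = 336.3870 / 53.4790 = 6.2901
Qh = 6.2901 * 5.3590 = 33.7085 kW

COP = 6.2901, Qh = 33.7085 kW


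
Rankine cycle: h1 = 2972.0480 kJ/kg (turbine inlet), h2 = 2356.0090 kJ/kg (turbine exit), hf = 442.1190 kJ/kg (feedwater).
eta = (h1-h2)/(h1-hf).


W = 616.0390 kJ/kg
Q_in = 2529.9290 kJ/kg
eta = 0.2435 = 24.3501%

eta = 24.3501%


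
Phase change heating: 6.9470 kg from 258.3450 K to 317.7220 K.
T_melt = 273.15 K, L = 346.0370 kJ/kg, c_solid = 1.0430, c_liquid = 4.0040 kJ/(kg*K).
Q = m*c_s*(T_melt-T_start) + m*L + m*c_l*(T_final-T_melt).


Q1 (sensible, solid) = 6.9470 * 1.0430 * 14.8050 = 107.2729 kJ
Q2 (latent) = 6.9470 * 346.0370 = 2403.9190 kJ
Q3 (sensible, liquid) = 6.9470 * 4.0040 * 44.5720 = 1239.8053 kJ
Q_total = 3750.9972 kJ

3750.9972 kJ


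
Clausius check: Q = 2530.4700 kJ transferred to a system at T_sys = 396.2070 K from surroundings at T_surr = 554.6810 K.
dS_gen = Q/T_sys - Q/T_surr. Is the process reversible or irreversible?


dS_sys = 2530.4700/396.2070 = 6.3867 kJ/K
dS_surr = -2530.4700/554.6810 = -4.5620 kJ/K
dS_gen = 6.3867 - 4.5620 = 1.8247 kJ/K (irreversible)

dS_gen = 1.8247 kJ/K, irreversible


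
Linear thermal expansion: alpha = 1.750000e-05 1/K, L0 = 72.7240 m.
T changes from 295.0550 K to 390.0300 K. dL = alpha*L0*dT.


dT = 94.9750 K
dL = 1.750000e-05 * 72.7240 * 94.9750 = 0.120872 m
L_final = 72.844872 m

dL = 0.120872 m


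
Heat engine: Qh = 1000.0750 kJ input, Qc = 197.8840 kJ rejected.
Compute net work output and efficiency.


W = 1000.0750 - 197.8840 = 802.1910 kJ
eta = 802.1910 / 1000.0750 = 0.8021 = 80.2131%

W = 802.1910 kJ, eta = 80.2131%


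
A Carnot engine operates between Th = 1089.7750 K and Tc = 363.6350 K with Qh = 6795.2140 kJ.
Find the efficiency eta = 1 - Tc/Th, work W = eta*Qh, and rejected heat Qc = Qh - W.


eta = 1 - 363.6350/1089.7750 = 0.6663
W = 0.6663 * 6795.2140 = 4527.7940 kJ
Qc = 6795.2140 - 4527.7940 = 2267.4200 kJ

eta = 66.6321%, W = 4527.7940 kJ, Qc = 2267.4200 kJ


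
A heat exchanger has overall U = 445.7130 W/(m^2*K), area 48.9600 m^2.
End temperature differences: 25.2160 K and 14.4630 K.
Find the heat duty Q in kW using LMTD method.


LMTD = 19.3439 K
Q = 445.7130 * 48.9600 * 19.3439 = 422125.2805 W = 422.1253 kW

422.1253 kW


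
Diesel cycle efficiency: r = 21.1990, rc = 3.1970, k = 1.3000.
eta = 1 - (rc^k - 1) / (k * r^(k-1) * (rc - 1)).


r^(k-1) = 2.4997
rc^k = 4.5307
eta = 0.5055 = 50.5470%

50.5470%


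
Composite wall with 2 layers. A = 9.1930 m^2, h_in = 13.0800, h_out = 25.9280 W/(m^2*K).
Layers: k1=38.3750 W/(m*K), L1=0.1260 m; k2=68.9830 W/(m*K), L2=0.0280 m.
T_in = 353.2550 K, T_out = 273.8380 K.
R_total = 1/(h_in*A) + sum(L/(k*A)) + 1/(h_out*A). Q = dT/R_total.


R_conv_in = 1/(13.0800*9.1930) = 0.0083
R_1 = 0.1260/(38.3750*9.1930) = 0.0004
R_2 = 0.0280/(68.9830*9.1930) = 4.4153e-05
R_conv_out = 1/(25.9280*9.1930) = 0.0042
R_total = 0.0129 K/W
Q = 79.4170 / 0.0129 = 6150.1060 W

R_total = 0.0129 K/W, Q = 6150.1060 W


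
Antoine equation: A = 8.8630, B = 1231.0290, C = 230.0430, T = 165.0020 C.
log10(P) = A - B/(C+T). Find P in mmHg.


C+T = 395.0450
B/(C+T) = 3.1162
log10(P) = 8.8630 - 3.1162 = 5.7468
P = 10^5.7468 = 558246.3514 mmHg

558246.3514 mmHg


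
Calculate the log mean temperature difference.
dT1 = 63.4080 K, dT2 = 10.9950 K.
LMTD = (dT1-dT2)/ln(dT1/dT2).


dT1/dT2 = 5.7670
ln(dT1/dT2) = 1.7521
LMTD = 52.4130 / 1.7521 = 29.9135 K

29.9135 K


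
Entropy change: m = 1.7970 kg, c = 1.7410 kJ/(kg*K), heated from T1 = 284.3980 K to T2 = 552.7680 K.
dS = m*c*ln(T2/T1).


T2/T1 = 1.9436
ln(T2/T1) = 0.6646
dS = 1.7970 * 1.7410 * 0.6646 = 2.0791 kJ/K

2.0791 kJ/K


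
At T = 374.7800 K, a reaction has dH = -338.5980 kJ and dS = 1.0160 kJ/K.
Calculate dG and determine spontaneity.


T*dS = 374.7800 * 1.0160 = 380.7765 kJ
dG = -338.5980 - 380.7765 = -719.3745 kJ (spontaneous)

dG = -719.3745 kJ, spontaneous


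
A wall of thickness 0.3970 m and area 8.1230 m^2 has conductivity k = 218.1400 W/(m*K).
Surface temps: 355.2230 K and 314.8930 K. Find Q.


dT = 40.3300 K
Q = 218.1400 * 8.1230 * 40.3300 / 0.3970 = 180007.0345 W

180007.0345 W


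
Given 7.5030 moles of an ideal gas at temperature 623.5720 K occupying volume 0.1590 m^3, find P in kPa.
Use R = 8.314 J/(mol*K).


P = nRT/V = 7.5030 * 8.314 * 623.5720 / 0.1590
= 38898.3852 / 0.1590 = 244643.9320 Pa = 244.6439 kPa

244.6439 kPa


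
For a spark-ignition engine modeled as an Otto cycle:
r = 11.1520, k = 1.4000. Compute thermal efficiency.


r^(k-1) = 2.6239
eta = 1 - 1/2.6239 = 0.6189 = 61.8882%

61.8882%


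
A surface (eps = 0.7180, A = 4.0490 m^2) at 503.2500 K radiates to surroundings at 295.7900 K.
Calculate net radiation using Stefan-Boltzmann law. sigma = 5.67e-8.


T^4 = 6.4141e+10
Tsurr^4 = 7.6548e+09
Q = 0.7180 * 5.67e-8 * 4.0490 * 5.6486e+10 = 9311.0134 W

9311.0134 W


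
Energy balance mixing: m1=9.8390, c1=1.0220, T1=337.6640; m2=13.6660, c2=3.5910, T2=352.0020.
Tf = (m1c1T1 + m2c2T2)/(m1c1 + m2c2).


num = 20669.7256
den = 59.1301
Tf = 349.5637 K

349.5637 K


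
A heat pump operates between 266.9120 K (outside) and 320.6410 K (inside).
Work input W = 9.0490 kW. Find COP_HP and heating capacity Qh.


COP = 320.6410 / 53.7290 = 5.9677
Qh = 5.9677 * 9.0490 = 54.0021 kW

COP = 5.9677, Qh = 54.0021 kW


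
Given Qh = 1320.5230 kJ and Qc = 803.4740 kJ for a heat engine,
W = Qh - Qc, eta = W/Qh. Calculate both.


W = 1320.5230 - 803.4740 = 517.0490 kJ
eta = 517.0490 / 1320.5230 = 0.3915 = 39.1549%

W = 517.0490 kJ, eta = 39.1549%


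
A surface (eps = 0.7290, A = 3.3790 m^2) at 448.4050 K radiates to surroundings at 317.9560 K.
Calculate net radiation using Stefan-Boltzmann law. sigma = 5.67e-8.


T^4 = 4.0428e+10
Tsurr^4 = 1.0220e+10
Q = 0.7290 * 5.67e-8 * 3.3790 * 3.0208e+10 = 4219.0464 W

4219.0464 W


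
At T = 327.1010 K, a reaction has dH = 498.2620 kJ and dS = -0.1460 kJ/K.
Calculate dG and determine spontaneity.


T*dS = 327.1010 * -0.1460 = -47.7567 kJ
dG = 498.2620 + 47.7567 = 546.0187 kJ (non-spontaneous)

dG = 546.0187 kJ, non-spontaneous


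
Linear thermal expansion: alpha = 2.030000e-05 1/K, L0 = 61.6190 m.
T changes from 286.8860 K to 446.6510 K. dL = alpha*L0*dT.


dT = 159.7650 K
dL = 2.030000e-05 * 61.6190 * 159.7650 = 0.199845 m
L_final = 61.818845 m

dL = 0.199845 m


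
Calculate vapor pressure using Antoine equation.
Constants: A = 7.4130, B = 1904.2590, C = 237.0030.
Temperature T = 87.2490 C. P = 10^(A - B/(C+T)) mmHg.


C+T = 324.2520
B/(C+T) = 5.8728
log10(P) = 7.4130 - 5.8728 = 1.5402
P = 10^1.5402 = 34.6917 mmHg

34.6917 mmHg


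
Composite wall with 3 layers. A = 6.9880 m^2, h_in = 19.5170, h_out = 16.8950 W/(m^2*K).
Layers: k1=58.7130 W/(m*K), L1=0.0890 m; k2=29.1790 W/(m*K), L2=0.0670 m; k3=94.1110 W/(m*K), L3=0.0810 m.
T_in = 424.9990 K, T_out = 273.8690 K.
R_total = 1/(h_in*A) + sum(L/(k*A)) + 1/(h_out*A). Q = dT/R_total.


R_conv_in = 1/(19.5170*6.9880) = 0.0073
R_1 = 0.0890/(58.7130*6.9880) = 0.0002
R_2 = 0.0670/(29.1790*6.9880) = 0.0003
R_3 = 0.0810/(94.1110*6.9880) = 0.0001
R_conv_out = 1/(16.8950*6.9880) = 0.0085
R_total = 0.0165 K/W
Q = 151.1300 / 0.0165 = 9175.5326 W

R_total = 0.0165 K/W, Q = 9175.5326 W


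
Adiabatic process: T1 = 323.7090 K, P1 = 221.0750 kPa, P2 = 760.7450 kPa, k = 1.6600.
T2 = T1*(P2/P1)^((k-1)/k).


(k-1)/k = 0.3976
(P2/P1)^exp = 1.6345
T2 = 323.7090 * 1.6345 = 529.1043 K

529.1043 K


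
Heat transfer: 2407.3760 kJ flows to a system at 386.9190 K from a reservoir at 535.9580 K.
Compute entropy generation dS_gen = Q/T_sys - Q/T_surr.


dS_sys = 2407.3760/386.9190 = 6.2219 kJ/K
dS_surr = -2407.3760/535.9580 = -4.4917 kJ/K
dS_gen = 6.2219 - 4.4917 = 1.7302 kJ/K (irreversible)

dS_gen = 1.7302 kJ/K, irreversible


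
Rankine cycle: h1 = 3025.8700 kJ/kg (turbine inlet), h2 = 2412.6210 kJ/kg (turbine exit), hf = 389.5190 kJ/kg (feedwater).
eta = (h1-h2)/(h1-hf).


W = 613.2490 kJ/kg
Q_in = 2636.3510 kJ/kg
eta = 0.2326 = 23.2613%

eta = 23.2613%


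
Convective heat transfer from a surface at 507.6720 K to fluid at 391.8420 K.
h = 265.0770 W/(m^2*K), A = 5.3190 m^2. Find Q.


dT = 115.8300 K
Q = 265.0770 * 5.3190 * 115.8300 = 163313.8787 W

163313.8787 W


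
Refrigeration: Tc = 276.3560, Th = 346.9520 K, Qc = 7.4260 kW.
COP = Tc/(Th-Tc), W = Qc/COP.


COP = 276.3560 / 70.5960 = 3.9146
W = 7.4260 / 3.9146 = 1.8970 kW

COP = 3.9146, W = 1.8970 kW


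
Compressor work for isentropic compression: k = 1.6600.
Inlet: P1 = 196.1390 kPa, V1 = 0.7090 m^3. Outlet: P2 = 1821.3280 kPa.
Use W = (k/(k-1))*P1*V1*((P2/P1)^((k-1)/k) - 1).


(k-1)/k = 0.3976
(P2/P1)^exp = 2.4255
W = 2.5152 * 196.1390 * 0.7090 * (2.4255 - 1) = 498.5805 kJ

498.5805 kJ


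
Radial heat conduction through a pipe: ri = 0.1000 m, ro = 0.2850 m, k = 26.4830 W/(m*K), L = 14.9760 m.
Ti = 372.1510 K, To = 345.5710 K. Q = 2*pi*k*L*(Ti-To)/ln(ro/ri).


dT = 26.5800 K
ln(ro/ri) = 1.0473
Q = 2*pi*26.4830*14.9760*26.5800 / 1.0473 = 63243.9340 W

63243.9340 W


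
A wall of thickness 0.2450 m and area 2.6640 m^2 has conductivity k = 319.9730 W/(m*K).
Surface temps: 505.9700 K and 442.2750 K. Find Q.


dT = 63.6950 K
Q = 319.9730 * 2.6640 * 63.6950 / 0.2450 = 221608.7026 W

221608.7026 W


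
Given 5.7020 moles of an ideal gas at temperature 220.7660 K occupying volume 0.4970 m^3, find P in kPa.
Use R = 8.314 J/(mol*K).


P = nRT/V = 5.7020 * 8.314 * 220.7660 / 0.4970
= 10465.7275 / 0.4970 = 21057.8018 Pa = 21.0578 kPa

21.0578 kPa


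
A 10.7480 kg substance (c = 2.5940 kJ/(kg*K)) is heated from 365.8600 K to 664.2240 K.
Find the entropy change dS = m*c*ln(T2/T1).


T2/T1 = 1.8155
ln(T2/T1) = 0.5964
dS = 10.7480 * 2.5940 * 0.5964 = 16.6269 kJ/K

16.6269 kJ/K


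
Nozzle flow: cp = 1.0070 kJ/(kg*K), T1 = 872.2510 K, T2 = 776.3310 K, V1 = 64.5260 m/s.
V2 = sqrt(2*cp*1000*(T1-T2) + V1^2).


dT = 95.9200 K
2*cp*1000*dT = 193182.8800
V1^2 = 4163.6047
V2 = sqrt(197346.4847) = 444.2370 m/s

444.2370 m/s


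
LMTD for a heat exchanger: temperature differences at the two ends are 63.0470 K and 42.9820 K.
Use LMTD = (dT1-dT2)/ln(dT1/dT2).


dT1/dT2 = 1.4668
ln(dT1/dT2) = 0.3831
LMTD = 20.0650 / 0.3831 = 52.3755 K

52.3755 K


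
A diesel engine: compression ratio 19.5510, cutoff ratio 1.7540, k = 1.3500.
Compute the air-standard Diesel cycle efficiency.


r^(k-1) = 2.8308
rc^k = 2.1352
eta = 0.6060 = 60.6032%

60.6032%


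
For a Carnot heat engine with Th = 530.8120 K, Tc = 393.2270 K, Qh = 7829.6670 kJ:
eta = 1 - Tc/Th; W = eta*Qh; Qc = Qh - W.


eta = 1 - 393.2270/530.8120 = 0.2592
W = 0.2592 * 7829.6670 = 2029.4280 kJ
Qc = 7829.6670 - 2029.4280 = 5800.2390 kJ

eta = 25.9197%, W = 2029.4280 kJ, Qc = 5800.2390 kJ


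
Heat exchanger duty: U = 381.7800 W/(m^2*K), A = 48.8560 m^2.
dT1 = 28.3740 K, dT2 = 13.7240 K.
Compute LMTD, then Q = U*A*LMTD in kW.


LMTD = 20.1700 K
Q = 381.7800 * 48.8560 * 20.1700 = 376215.2988 W = 376.2153 kW

376.2153 kW


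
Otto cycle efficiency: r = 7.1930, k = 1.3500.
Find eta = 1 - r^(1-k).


r^(k-1) = 1.9949
eta = 1 - 1/1.9949 = 0.4987 = 49.8719%

49.8719%


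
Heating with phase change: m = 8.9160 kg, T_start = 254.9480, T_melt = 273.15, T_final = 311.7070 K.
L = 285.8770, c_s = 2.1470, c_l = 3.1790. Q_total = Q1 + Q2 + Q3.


Q1 (sensible, solid) = 8.9160 * 2.1470 * 18.2020 = 348.4346 kJ
Q2 (latent) = 8.9160 * 285.8770 = 2548.8793 kJ
Q3 (sensible, liquid) = 8.9160 * 3.1790 * 38.5570 = 1092.8582 kJ
Q_total = 3990.1721 kJ

3990.1721 kJ


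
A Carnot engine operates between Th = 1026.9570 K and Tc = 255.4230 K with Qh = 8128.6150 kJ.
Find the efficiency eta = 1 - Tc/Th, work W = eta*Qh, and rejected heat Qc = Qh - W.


eta = 1 - 255.4230/1026.9570 = 0.7513
W = 0.7513 * 8128.6150 = 6106.8797 kJ
Qc = 8128.6150 - 6106.8797 = 2021.7353 kJ

eta = 75.1282%, W = 6106.8797 kJ, Qc = 2021.7353 kJ


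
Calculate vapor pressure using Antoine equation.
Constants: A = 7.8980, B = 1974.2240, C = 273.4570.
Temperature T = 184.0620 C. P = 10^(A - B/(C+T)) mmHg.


C+T = 457.5190
B/(C+T) = 4.3151
log10(P) = 7.8980 - 4.3151 = 3.5829
P = 10^3.5829 = 3827.6788 mmHg

3827.6788 mmHg


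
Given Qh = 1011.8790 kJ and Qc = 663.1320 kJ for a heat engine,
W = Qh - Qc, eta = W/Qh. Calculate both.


W = 1011.8790 - 663.1320 = 348.7470 kJ
eta = 348.7470 / 1011.8790 = 0.3447 = 34.4653%

W = 348.7470 kJ, eta = 34.4653%


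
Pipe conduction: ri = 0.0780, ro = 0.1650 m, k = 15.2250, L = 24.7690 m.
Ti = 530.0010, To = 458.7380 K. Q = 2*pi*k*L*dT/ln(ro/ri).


dT = 71.2630 K
ln(ro/ri) = 0.7492
Q = 2*pi*15.2250*24.7690*71.2630 / 0.7492 = 225367.2121 W

225367.2121 W


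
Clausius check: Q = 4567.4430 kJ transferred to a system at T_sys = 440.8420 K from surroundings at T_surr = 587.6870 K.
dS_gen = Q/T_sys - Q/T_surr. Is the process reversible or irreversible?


dS_sys = 4567.4430/440.8420 = 10.3607 kJ/K
dS_surr = -4567.4430/587.6870 = -7.7719 kJ/K
dS_gen = 10.3607 - 7.7719 = 2.5888 kJ/K (irreversible)

dS_gen = 2.5888 kJ/K, irreversible


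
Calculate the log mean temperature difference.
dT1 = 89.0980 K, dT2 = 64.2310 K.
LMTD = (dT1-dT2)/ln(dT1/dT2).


dT1/dT2 = 1.3871
ln(dT1/dT2) = 0.3273
LMTD = 24.8670 / 0.3273 = 75.9876 K

75.9876 K


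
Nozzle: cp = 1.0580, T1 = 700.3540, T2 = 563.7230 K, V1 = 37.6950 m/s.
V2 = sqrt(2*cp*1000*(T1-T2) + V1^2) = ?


dT = 136.6310 K
2*cp*1000*dT = 289111.1960
V1^2 = 1420.9130
V2 = sqrt(290532.1090) = 539.0103 m/s

539.0103 m/s


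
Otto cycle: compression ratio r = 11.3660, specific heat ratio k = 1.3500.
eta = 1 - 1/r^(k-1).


r^(k-1) = 2.3413
eta = 1 - 1/2.3413 = 0.5729 = 57.2892%

57.2892%


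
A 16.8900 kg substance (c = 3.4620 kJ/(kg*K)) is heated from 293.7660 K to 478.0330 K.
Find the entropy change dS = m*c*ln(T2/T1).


T2/T1 = 1.6273
ln(T2/T1) = 0.4869
dS = 16.8900 * 3.4620 * 0.4869 = 28.4704 kJ/K

28.4704 kJ/K


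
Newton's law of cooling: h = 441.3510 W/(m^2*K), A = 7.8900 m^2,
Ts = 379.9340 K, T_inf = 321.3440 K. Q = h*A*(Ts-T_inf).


dT = 58.5900 K
Q = 441.3510 * 7.8900 * 58.5900 = 204025.5777 W

204025.5777 W


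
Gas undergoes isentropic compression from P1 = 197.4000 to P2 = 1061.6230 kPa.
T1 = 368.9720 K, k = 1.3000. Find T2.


(k-1)/k = 0.2308
(P2/P1)^exp = 1.4744
T2 = 368.9720 * 1.4744 = 543.9998 K

543.9998 K


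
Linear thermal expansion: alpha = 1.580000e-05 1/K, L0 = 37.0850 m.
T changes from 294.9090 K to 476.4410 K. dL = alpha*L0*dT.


dT = 181.5320 K
dL = 1.580000e-05 * 37.0850 * 181.5320 = 0.106367 m
L_final = 37.191367 m

dL = 0.106367 m


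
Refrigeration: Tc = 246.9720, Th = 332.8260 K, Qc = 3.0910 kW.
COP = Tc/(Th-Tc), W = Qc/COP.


COP = 246.9720 / 85.8540 = 2.8767
W = 3.0910 / 2.8767 = 1.0745 kW

COP = 2.8767, W = 1.0745 kW


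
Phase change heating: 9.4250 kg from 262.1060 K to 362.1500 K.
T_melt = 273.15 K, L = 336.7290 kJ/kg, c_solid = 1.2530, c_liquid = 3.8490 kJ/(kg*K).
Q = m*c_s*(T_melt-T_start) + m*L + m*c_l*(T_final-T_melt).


Q1 (sensible, solid) = 9.4250 * 1.2530 * 11.0440 = 130.4244 kJ
Q2 (latent) = 9.4250 * 336.7290 = 3173.6708 kJ
Q3 (sensible, liquid) = 9.4250 * 3.8490 * 89.0000 = 3228.6374 kJ
Q_total = 6532.7326 kJ

6532.7326 kJ


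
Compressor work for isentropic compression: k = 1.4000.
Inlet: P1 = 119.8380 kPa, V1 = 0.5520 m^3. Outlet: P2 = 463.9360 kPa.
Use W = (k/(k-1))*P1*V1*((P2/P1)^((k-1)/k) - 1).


(k-1)/k = 0.2857
(P2/P1)^exp = 1.4722
W = 3.5000 * 119.8380 * 0.5520 * (1.4722 - 1) = 109.3225 kJ

109.3225 kJ


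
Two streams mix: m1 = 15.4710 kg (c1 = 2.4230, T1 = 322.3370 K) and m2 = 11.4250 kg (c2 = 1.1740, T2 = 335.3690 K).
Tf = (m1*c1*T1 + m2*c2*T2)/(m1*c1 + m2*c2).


num = 16581.4875
den = 50.8992
Tf = 325.7712 K

325.7712 K


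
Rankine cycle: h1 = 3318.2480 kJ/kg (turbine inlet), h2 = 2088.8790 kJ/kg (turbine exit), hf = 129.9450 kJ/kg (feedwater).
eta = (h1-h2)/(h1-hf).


W = 1229.3690 kJ/kg
Q_in = 3188.3030 kJ/kg
eta = 0.3856 = 38.5587%

eta = 38.5587%


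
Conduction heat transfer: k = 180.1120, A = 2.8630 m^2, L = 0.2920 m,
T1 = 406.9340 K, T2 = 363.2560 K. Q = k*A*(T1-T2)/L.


dT = 43.6780 K
Q = 180.1120 * 2.8630 * 43.6780 / 0.2920 = 77133.6511 W

77133.6511 W


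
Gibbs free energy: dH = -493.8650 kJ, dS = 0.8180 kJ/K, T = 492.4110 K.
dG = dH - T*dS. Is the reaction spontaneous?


T*dS = 492.4110 * 0.8180 = 402.7922 kJ
dG = -493.8650 - 402.7922 = -896.6572 kJ (spontaneous)

dG = -896.6572 kJ, spontaneous


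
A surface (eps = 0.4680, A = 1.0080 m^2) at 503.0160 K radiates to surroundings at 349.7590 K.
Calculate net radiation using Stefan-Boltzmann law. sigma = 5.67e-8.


T^4 = 6.4022e+10
Tsurr^4 = 1.4965e+10
Q = 0.4680 * 5.67e-8 * 1.0080 * 4.9057e+10 = 1312.1640 W

1312.1640 W


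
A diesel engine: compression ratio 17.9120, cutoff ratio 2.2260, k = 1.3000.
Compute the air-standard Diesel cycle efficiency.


r^(k-1) = 2.3765
rc^k = 2.8300
eta = 0.5169 = 51.6865%

51.6865%


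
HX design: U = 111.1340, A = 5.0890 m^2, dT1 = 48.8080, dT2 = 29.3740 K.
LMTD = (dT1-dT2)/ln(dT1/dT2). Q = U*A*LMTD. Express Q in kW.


LMTD = 38.2722 K
Q = 111.1340 * 5.0890 * 38.2722 = 21645.2359 W = 21.6452 kW

21.6452 kW


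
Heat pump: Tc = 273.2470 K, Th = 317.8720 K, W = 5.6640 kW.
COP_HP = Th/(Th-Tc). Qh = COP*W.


COP = 317.8720 / 44.6250 = 7.1232
Qh = 7.1232 * 5.6640 = 40.3457 kW

COP = 7.1232, Qh = 40.3457 kW


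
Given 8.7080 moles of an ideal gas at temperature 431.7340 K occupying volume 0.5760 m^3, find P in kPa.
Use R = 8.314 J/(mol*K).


P = nRT/V = 8.7080 * 8.314 * 431.7340 / 0.5760
= 31256.8128 / 0.5760 = 54265.3001 Pa = 54.2653 kPa

54.2653 kPa


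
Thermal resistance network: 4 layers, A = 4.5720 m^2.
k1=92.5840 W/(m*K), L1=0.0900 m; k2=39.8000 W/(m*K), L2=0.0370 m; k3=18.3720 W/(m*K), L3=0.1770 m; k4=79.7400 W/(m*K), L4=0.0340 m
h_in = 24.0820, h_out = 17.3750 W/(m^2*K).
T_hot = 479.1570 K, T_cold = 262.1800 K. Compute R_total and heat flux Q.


R_conv_in = 1/(24.0820*4.5720) = 0.0091
R_1 = 0.0900/(92.5840*4.5720) = 0.0002
R_2 = 0.0370/(39.8000*4.5720) = 0.0002
R_3 = 0.1770/(18.3720*4.5720) = 0.0021
R_4 = 0.0340/(79.7400*4.5720) = 9.3260e-05
R_conv_out = 1/(17.3750*4.5720) = 0.0126
R_total = 0.0243 K/W
Q = 216.9770 / 0.0243 = 8933.7990 W

R_total = 0.0243 K/W, Q = 8933.7990 W


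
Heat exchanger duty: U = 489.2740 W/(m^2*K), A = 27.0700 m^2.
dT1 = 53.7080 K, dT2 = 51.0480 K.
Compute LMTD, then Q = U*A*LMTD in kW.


LMTD = 52.3667 K
Q = 489.2740 * 27.0700 * 52.3667 = 693579.0058 W = 693.5790 kW

693.5790 kW


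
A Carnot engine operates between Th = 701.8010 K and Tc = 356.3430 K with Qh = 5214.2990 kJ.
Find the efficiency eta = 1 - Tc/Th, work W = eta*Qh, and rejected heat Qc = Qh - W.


eta = 1 - 356.3430/701.8010 = 0.4922
W = 0.4922 * 5214.2990 = 2566.7124 kJ
Qc = 5214.2990 - 2566.7124 = 2647.5866 kJ

eta = 49.2245%, W = 2566.7124 kJ, Qc = 2647.5866 kJ


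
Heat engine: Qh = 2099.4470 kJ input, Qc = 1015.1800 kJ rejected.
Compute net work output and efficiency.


W = 2099.4470 - 1015.1800 = 1084.2670 kJ
eta = 1084.2670 / 2099.4470 = 0.5165 = 51.6454%

W = 1084.2670 kJ, eta = 51.6454%


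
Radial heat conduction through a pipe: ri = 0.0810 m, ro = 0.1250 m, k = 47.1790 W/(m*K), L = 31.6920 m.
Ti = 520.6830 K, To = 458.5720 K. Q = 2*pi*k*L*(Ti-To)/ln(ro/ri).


dT = 62.1110 K
ln(ro/ri) = 0.4339
Q = 2*pi*47.1790*31.6920*62.1110 / 0.4339 = 1344907.9768 W

1344907.9768 W


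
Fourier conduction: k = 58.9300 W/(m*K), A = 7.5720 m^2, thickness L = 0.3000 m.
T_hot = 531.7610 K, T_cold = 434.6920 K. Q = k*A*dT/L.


dT = 97.0690 K
Q = 58.9300 * 7.5720 * 97.0690 / 0.3000 = 144379.7705 W

144379.7705 W


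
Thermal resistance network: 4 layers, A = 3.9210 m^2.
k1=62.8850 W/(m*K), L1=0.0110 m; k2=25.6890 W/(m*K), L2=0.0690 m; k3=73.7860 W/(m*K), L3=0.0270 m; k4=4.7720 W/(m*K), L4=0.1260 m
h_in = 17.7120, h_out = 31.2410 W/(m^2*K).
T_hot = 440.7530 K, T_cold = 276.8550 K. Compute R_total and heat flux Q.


R_conv_in = 1/(17.7120*3.9210) = 0.0144
R_1 = 0.0110/(62.8850*3.9210) = 4.4612e-05
R_2 = 0.0690/(25.6890*3.9210) = 0.0007
R_3 = 0.0270/(73.7860*3.9210) = 9.3324e-05
R_4 = 0.1260/(4.7720*3.9210) = 0.0067
R_conv_out = 1/(31.2410*3.9210) = 0.0082
R_total = 0.0301 K/W
Q = 163.8980 / 0.0301 = 5441.5725 W

R_total = 0.0301 K/W, Q = 5441.5725 W


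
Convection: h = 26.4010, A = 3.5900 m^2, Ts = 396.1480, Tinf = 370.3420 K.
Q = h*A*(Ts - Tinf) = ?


dT = 25.8060 K
Q = 26.4010 * 3.5900 * 25.8060 = 2445.8821 W

2445.8821 W


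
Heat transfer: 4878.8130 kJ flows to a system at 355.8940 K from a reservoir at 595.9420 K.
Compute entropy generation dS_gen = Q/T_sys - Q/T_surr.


dS_sys = 4878.8130/355.8940 = 13.7086 kJ/K
dS_surr = -4878.8130/595.9420 = -8.1867 kJ/K
dS_gen = 13.7086 - 8.1867 = 5.5219 kJ/K (irreversible)

dS_gen = 5.5219 kJ/K, irreversible


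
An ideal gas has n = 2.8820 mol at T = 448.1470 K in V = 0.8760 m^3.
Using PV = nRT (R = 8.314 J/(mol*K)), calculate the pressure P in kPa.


P = nRT/V = 2.8820 * 8.314 * 448.1470 / 0.8760
= 10738.0270 / 0.8760 = 12258.0216 Pa = 12.2580 kPa

12.2580 kPa


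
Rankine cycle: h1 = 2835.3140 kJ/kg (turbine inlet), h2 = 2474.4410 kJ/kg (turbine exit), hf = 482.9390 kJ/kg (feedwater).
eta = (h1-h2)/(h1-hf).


W = 360.8730 kJ/kg
Q_in = 2352.3750 kJ/kg
eta = 0.1534 = 15.3408%

eta = 15.3408%


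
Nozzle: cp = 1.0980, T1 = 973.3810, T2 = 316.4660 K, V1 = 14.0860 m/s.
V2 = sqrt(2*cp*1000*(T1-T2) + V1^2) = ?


dT = 656.9150 K
2*cp*1000*dT = 1442585.3400
V1^2 = 198.4154
V2 = sqrt(1442783.7554) = 1201.1593 m/s

1201.1593 m/s


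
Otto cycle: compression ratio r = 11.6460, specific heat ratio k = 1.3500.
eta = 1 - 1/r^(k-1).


r^(k-1) = 2.3614
eta = 1 - 1/2.3614 = 0.5765 = 57.6515%

57.6515%


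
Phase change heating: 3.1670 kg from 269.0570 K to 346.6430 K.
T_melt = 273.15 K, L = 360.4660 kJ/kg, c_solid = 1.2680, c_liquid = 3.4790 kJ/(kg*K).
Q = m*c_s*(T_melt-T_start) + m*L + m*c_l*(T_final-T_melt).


Q1 (sensible, solid) = 3.1670 * 1.2680 * 4.0930 = 16.4365 kJ
Q2 (latent) = 3.1670 * 360.4660 = 1141.5958 kJ
Q3 (sensible, liquid) = 3.1670 * 3.4790 * 73.4930 = 809.7454 kJ
Q_total = 1967.7777 kJ

1967.7777 kJ


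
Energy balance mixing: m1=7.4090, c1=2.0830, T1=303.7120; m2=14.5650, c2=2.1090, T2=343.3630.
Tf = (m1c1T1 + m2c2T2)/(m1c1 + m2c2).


num = 15234.4533
den = 46.1505
Tf = 330.1035 K

330.1035 K


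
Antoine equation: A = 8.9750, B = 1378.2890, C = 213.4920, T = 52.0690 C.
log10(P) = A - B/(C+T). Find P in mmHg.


C+T = 265.5610
B/(C+T) = 5.1901
log10(P) = 8.9750 - 5.1901 = 3.7849
P = 10^3.7849 = 6093.9205 mmHg

6093.9205 mmHg


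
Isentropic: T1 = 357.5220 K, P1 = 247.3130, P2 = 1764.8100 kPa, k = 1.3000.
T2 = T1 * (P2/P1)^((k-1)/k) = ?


(k-1)/k = 0.2308
(P2/P1)^exp = 1.5738
T2 = 357.5220 * 1.5738 = 562.6690 K

562.6690 K


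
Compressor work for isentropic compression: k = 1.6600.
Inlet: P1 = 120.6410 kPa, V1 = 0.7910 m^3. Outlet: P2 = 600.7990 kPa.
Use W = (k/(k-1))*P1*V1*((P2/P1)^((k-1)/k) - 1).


(k-1)/k = 0.3976
(P2/P1)^exp = 1.8933
W = 2.5152 * 120.6410 * 0.7910 * (1.8933 - 1) = 214.3979 kJ

214.3979 kJ


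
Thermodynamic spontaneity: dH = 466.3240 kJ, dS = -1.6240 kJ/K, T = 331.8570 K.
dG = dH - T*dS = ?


T*dS = 331.8570 * -1.6240 = -538.9358 kJ
dG = 466.3240 + 538.9358 = 1005.2598 kJ (non-spontaneous)

dG = 1005.2598 kJ, non-spontaneous


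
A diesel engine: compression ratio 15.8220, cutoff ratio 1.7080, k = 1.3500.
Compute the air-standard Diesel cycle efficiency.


r^(k-1) = 2.6287
rc^k = 2.0600
eta = 0.5781 = 57.8128%

57.8128%


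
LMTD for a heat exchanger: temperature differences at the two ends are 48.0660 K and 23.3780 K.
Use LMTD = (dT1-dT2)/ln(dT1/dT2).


dT1/dT2 = 2.0560
ln(dT1/dT2) = 0.7208
LMTD = 24.6880 / 0.7208 = 34.2518 K

34.2518 K


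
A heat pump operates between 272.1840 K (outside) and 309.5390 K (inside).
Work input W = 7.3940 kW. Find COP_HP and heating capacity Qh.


COP = 309.5390 / 37.3550 = 8.2864
Qh = 8.2864 * 7.3940 = 61.2697 kW

COP = 8.2864, Qh = 61.2697 kW


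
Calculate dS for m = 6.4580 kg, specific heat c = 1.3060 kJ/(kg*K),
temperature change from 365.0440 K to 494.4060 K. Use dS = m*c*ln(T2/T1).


T2/T1 = 1.3544
ln(T2/T1) = 0.3033
dS = 6.4580 * 1.3060 * 0.3033 = 2.5584 kJ/K

2.5584 kJ/K


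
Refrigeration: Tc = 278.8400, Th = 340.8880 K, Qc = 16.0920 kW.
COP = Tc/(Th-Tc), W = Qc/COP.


COP = 278.8400 / 62.0480 = 4.4939
W = 16.0920 / 4.4939 = 3.5808 kW

COP = 4.4939, W = 3.5808 kW


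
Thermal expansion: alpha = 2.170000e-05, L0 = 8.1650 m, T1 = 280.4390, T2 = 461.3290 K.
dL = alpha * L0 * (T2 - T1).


dT = 180.8900 K
dL = 2.170000e-05 * 8.1650 * 180.8900 = 0.032050 m
L_final = 8.197050 m

dL = 0.032050 m


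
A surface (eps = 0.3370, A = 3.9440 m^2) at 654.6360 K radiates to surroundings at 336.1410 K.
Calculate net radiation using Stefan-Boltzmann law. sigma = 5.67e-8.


T^4 = 1.8365e+11
Tsurr^4 = 1.2767e+10
Q = 0.3370 * 5.67e-8 * 3.9440 * 1.7089e+11 = 12878.2897 W

12878.2897 W


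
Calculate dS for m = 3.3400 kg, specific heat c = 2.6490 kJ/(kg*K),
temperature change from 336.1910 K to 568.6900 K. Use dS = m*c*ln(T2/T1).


T2/T1 = 1.6916
ln(T2/T1) = 0.5257
dS = 3.3400 * 2.6490 * 0.5257 = 4.6508 kJ/K

4.6508 kJ/K


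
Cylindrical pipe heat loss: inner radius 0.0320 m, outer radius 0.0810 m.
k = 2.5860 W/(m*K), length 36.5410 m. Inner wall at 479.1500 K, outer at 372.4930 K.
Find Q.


dT = 106.6570 K
ln(ro/ri) = 0.9287
Q = 2*pi*2.5860*36.5410*106.6570 / 0.9287 = 68186.2079 W

68186.2079 W


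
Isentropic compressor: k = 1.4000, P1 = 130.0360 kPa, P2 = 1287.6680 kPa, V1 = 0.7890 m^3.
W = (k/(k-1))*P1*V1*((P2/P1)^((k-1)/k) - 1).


(k-1)/k = 0.2857
(P2/P1)^exp = 1.9253
W = 3.5000 * 130.0360 * 0.7890 * (1.9253 - 1) = 332.2682 kJ

332.2682 kJ


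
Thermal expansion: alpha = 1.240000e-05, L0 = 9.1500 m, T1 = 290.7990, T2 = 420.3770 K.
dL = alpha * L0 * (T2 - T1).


dT = 129.5780 K
dL = 1.240000e-05 * 9.1500 * 129.5780 = 0.014702 m
L_final = 9.164702 m

dL = 0.014702 m


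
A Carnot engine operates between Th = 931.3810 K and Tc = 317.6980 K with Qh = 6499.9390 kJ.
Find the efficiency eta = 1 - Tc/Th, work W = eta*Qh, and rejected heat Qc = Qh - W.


eta = 1 - 317.6980/931.3810 = 0.6589
W = 0.6589 * 6499.9390 = 4282.7823 kJ
Qc = 6499.9390 - 4282.7823 = 2217.1567 kJ

eta = 65.8896%, W = 4282.7823 kJ, Qc = 2217.1567 kJ


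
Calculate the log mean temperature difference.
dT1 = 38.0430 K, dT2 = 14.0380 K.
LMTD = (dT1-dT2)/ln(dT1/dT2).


dT1/dT2 = 2.7100
ln(dT1/dT2) = 0.9969
LMTD = 24.0050 / 0.9969 = 24.0785 K

24.0785 K


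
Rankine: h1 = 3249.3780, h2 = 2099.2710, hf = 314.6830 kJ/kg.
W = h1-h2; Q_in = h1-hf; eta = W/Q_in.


W = 1150.1070 kJ/kg
Q_in = 2934.6950 kJ/kg
eta = 0.3919 = 39.1900%

eta = 39.1900%


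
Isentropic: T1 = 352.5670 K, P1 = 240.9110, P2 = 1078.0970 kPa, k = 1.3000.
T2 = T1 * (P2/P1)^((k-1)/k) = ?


(k-1)/k = 0.2308
(P2/P1)^exp = 1.4131
T2 = 352.5670 * 1.4131 = 498.2262 K

498.2262 K


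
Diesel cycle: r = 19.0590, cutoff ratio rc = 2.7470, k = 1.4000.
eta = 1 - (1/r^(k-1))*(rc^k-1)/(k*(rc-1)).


r^(k-1) = 3.2512
rc^k = 4.1153
eta = 0.6082 = 60.8222%

60.8222%


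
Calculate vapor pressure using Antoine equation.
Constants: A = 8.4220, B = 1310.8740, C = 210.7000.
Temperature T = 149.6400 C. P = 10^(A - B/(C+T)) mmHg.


C+T = 360.3400
B/(C+T) = 3.6379
log10(P) = 8.4220 - 3.6379 = 4.7841
P = 10^4.7841 = 60830.1811 mmHg

60830.1811 mmHg


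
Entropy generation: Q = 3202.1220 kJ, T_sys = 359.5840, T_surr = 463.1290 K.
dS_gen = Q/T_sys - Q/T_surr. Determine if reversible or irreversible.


dS_sys = 3202.1220/359.5840 = 8.9051 kJ/K
dS_surr = -3202.1220/463.1290 = -6.9141 kJ/K
dS_gen = 8.9051 - 6.9141 = 1.9910 kJ/K (irreversible)

dS_gen = 1.9910 kJ/K, irreversible


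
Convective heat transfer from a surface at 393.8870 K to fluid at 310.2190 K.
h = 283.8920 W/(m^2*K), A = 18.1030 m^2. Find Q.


dT = 83.6680 K
Q = 283.8920 * 18.1030 * 83.6680 = 429994.6910 W

429994.6910 W


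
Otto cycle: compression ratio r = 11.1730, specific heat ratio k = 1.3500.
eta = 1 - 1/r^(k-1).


r^(k-1) = 2.3273
eta = 1 - 1/2.3273 = 0.5703 = 57.0325%

57.0325%


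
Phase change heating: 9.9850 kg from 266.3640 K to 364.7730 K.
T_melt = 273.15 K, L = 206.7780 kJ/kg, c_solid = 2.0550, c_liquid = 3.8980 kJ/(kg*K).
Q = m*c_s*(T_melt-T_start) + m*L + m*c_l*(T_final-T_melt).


Q1 (sensible, solid) = 9.9850 * 2.0550 * 6.7860 = 139.2431 kJ
Q2 (latent) = 9.9850 * 206.7780 = 2064.6783 kJ
Q3 (sensible, liquid) = 9.9850 * 3.8980 * 91.6230 = 3566.1073 kJ
Q_total = 5770.0288 kJ

5770.0288 kJ


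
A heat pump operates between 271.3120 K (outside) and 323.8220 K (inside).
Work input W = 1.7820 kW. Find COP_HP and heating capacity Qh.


COP = 323.8220 / 52.5100 = 6.1669
Qh = 6.1669 * 1.7820 = 10.9894 kW

COP = 6.1669, Qh = 10.9894 kW


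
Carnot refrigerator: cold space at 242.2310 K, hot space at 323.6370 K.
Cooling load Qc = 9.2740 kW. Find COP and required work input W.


COP = 242.2310 / 81.4060 = 2.9756
W = 9.2740 / 2.9756 = 3.1167 kW

COP = 2.9756, W = 3.1167 kW


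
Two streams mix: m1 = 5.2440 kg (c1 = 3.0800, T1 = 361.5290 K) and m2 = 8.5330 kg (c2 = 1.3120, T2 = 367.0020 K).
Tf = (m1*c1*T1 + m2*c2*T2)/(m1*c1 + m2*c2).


num = 9947.9389
den = 27.3468
Tf = 363.7695 K

363.7695 K


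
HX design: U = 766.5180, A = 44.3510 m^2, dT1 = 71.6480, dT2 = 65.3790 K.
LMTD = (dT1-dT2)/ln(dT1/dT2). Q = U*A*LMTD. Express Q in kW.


LMTD = 68.4657 K
Q = 766.5180 * 44.3510 * 68.4657 = 2327548.0201 W = 2327.5480 kW

2327.5480 kW


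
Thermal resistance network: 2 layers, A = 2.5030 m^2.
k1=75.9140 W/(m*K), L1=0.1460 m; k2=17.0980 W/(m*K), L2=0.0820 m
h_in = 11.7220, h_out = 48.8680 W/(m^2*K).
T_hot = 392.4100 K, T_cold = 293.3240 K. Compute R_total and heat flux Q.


R_conv_in = 1/(11.7220*2.5030) = 0.0341
R_1 = 0.1460/(75.9140*2.5030) = 0.0008
R_2 = 0.0820/(17.0980*2.5030) = 0.0019
R_conv_out = 1/(48.8680*2.5030) = 0.0082
R_total = 0.0449 K/W
Q = 99.0860 / 0.0449 = 2204.7087 W

R_total = 0.0449 K/W, Q = 2204.7087 W


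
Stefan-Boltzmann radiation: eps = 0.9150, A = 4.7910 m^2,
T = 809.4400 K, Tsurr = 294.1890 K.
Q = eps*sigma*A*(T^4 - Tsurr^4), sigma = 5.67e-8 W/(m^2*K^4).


T^4 = 4.2928e+11
Tsurr^4 = 7.4904e+09
Q = 0.9150 * 5.67e-8 * 4.7910 * 4.2179e+11 = 104839.3056 W

104839.3056 W


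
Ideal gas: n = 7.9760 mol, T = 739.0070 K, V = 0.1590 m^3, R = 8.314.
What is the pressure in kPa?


P = nRT/V = 7.9760 * 8.314 * 739.0070 / 0.1590
= 49005.3751 / 0.1590 = 308209.9062 Pa = 308.2099 kPa

308.2099 kPa


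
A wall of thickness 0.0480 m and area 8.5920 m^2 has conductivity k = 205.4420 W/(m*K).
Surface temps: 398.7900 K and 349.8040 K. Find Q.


dT = 48.9860 K
Q = 205.4420 * 8.5920 * 48.9860 / 0.0480 = 1801416.9443 W

1801416.9443 W


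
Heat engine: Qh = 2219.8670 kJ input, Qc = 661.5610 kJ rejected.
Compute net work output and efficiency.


W = 2219.8670 - 661.5610 = 1558.3060 kJ
eta = 1558.3060 / 2219.8670 = 0.7020 = 70.1982%

W = 1558.3060 kJ, eta = 70.1982%


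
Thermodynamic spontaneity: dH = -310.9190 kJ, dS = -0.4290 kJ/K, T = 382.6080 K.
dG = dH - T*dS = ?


T*dS = 382.6080 * -0.4290 = -164.1388 kJ
dG = -310.9190 + 164.1388 = -146.7802 kJ (spontaneous)

dG = -146.7802 kJ, spontaneous


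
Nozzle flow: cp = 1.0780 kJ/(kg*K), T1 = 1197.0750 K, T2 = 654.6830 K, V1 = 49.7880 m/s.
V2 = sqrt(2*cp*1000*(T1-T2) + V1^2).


dT = 542.3920 K
2*cp*1000*dT = 1169397.1520
V1^2 = 2478.8449
V2 = sqrt(1171875.9969) = 1082.5322 m/s

1082.5322 m/s


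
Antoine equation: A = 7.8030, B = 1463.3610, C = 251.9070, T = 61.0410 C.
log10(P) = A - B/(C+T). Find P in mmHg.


C+T = 312.9480
B/(C+T) = 4.6761
log10(P) = 7.8030 - 4.6761 = 3.1269
P = 10^3.1269 = 1339.5175 mmHg

1339.5175 mmHg


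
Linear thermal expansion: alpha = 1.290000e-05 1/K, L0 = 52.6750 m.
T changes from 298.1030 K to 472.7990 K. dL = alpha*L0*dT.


dT = 174.6960 K
dL = 1.290000e-05 * 52.6750 * 174.6960 = 0.118707 m
L_final = 52.793707 m

dL = 0.118707 m


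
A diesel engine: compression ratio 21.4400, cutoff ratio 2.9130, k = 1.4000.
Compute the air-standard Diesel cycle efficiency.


r^(k-1) = 3.4079
rc^k = 4.4676
eta = 0.6201 = 62.0074%

62.0074%


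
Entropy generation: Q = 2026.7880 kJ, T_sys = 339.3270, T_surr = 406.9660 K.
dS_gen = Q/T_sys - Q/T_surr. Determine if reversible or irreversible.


dS_sys = 2026.7880/339.3270 = 5.9730 kJ/K
dS_surr = -2026.7880/406.9660 = -4.9802 kJ/K
dS_gen = 5.9730 - 4.9802 = 0.9927 kJ/K (irreversible)

dS_gen = 0.9927 kJ/K, irreversible


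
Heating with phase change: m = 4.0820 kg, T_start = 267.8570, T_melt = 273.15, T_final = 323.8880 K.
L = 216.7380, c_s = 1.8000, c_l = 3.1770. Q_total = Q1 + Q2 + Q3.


Q1 (sensible, solid) = 4.0820 * 1.8000 * 5.2930 = 38.8908 kJ
Q2 (latent) = 4.0820 * 216.7380 = 884.7245 kJ
Q3 (sensible, liquid) = 4.0820 * 3.1770 * 50.7380 = 657.9965 kJ
Q_total = 1581.6118 kJ

1581.6118 kJ


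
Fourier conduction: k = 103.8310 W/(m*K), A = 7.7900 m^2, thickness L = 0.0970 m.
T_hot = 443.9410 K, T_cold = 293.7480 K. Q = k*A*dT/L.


dT = 150.1930 K
Q = 103.8310 * 7.7900 * 150.1930 / 0.0970 = 1252398.2504 W

1252398.2504 W


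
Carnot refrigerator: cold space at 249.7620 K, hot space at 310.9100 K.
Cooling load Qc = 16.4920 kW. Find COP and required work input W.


COP = 249.7620 / 61.1480 = 4.0845
W = 16.4920 / 4.0845 = 4.0377 kW

COP = 4.0845, W = 4.0377 kW


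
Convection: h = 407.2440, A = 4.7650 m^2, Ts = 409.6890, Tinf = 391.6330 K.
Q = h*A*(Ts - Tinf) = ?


dT = 18.0560 K
Q = 407.2440 * 4.7650 * 18.0560 = 35037.9869 W

35037.9869 W


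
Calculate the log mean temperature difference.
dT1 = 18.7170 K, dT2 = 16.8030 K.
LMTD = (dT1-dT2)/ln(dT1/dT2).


dT1/dT2 = 1.1139
ln(dT1/dT2) = 0.1079
LMTD = 1.9140 / 0.1079 = 17.7428 K

17.7428 K


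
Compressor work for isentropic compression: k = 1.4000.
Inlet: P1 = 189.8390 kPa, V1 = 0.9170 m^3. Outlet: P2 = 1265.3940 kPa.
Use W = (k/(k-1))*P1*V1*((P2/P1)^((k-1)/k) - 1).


(k-1)/k = 0.2857
(P2/P1)^exp = 1.7194
W = 3.5000 * 189.8390 * 0.9170 * (1.7194 - 1) = 438.3365 kJ

438.3365 kJ


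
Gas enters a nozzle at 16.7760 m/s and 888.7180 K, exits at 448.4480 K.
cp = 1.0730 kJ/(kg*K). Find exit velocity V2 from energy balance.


dT = 440.2700 K
2*cp*1000*dT = 944819.4200
V1^2 = 281.4342
V2 = sqrt(945100.8542) = 972.1630 m/s

972.1630 m/s


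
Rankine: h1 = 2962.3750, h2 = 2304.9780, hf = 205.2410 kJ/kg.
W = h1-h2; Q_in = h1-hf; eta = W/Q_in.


W = 657.3970 kJ/kg
Q_in = 2757.1340 kJ/kg
eta = 0.2384 = 23.8435%

eta = 23.8435%


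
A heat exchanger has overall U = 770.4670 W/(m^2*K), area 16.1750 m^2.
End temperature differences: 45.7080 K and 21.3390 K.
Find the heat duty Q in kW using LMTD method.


LMTD = 31.9914 K
Q = 770.4670 * 16.1750 * 31.9914 = 398686.0272 W = 398.6860 kW

398.6860 kW


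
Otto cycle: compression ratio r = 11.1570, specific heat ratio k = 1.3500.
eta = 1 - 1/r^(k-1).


r^(k-1) = 2.3262
eta = 1 - 1/2.3262 = 0.5701 = 57.0109%

57.0109%


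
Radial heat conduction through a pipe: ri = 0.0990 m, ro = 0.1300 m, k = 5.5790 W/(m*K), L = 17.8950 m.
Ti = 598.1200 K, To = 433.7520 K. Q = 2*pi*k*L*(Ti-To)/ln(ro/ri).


dT = 164.3680 K
ln(ro/ri) = 0.2724
Q = 2*pi*5.5790*17.8950*164.3680 / 0.2724 = 378490.3603 W

378490.3603 W


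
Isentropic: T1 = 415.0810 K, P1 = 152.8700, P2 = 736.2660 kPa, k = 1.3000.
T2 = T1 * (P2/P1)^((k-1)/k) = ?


(k-1)/k = 0.2308
(P2/P1)^exp = 1.4373
T2 = 415.0810 * 1.4373 = 596.5981 K

596.5981 K


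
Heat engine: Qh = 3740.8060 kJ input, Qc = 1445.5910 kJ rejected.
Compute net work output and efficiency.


W = 3740.8060 - 1445.5910 = 2295.2150 kJ
eta = 2295.2150 / 3740.8060 = 0.6136 = 61.3562%

W = 2295.2150 kJ, eta = 61.3562%


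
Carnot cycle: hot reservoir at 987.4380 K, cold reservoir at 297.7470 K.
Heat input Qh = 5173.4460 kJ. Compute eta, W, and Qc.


eta = 1 - 297.7470/987.4380 = 0.6985
W = 0.6985 * 5173.4460 = 3613.4716 kJ
Qc = 5173.4460 - 3613.4716 = 1559.9744 kJ

eta = 69.8465%, W = 3613.4716 kJ, Qc = 1559.9744 kJ
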